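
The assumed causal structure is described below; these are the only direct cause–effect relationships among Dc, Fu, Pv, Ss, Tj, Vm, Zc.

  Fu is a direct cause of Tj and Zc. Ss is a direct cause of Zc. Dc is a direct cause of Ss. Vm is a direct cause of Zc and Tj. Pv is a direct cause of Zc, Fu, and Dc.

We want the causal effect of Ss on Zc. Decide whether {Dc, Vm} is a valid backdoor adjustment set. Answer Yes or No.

Backdoor paths from Ss to Zc (paths whose first edge points into Ss):
  P1: Ss <- Dc <- Pv -> Fu -> Tj <- Vm -> Zc
  P2: Ss <- Dc <- Pv -> Fu -> Zc
  P3: Ss <- Dc <- Pv -> Zc
Condition 1 (no descendant of Ss in the set): holds — descendants of Ss are {Zc}; none are in {Dc, Vm}.
Condition 2 (every backdoor path blocked by {Dc, Vm}):
  P1: blocked at chain node Dc ∈ conditioning set.
  P2: blocked at chain node Dc ∈ conditioning set.
  P3: blocked at chain node Dc ∈ conditioning set.
{Dc, Vm} satisfies the backdoor criterion.

Yes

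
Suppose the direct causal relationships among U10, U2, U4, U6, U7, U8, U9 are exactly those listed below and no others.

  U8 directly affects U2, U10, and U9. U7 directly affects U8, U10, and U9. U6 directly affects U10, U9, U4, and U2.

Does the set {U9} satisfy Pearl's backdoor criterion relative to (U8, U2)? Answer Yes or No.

No

Backdoor paths from U8 to U2 (paths whose first edge points into U8):
  P1: U8 <- U7 -> U10 <- U6 -> U2
  P2: U8 <- U7 -> U9 <- U6 -> U2
Condition 1 (no descendant of U8 in the set): FAILS — U9 is a descendant of U8.
Condition 2 (every backdoor path blocked by {U9}):
  P1: blocked at collider U10 (neither it nor any descendant is in the conditioning set).
  P2: open — collider(s) U9 are conditioned on (or have a conditioned descendant) and no non-collider on the path is in the set.
{U9} does not satisfy the backdoor criterion.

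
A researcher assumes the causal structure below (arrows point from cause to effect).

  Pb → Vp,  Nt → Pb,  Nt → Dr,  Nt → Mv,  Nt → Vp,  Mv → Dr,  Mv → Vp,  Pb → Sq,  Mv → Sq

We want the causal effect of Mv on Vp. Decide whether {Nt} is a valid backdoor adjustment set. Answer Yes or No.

Yes

Backdoor paths from Mv to Vp (paths whose first edge points into Mv):
  P1: Mv <- Nt -> Pb -> Vp
  P2: Mv <- Nt -> Vp
Condition 1 (no descendant of Mv in the set): holds — descendants of Mv are {Dr, Sq, Vp}; none are in {Nt}.
Condition 2 (every backdoor path blocked by {Nt}):
  P1: blocked at fork node Nt ∈ conditioning set.
  P2: blocked at fork node Nt ∈ conditioning set.
{Nt} satisfies the backdoor criterion.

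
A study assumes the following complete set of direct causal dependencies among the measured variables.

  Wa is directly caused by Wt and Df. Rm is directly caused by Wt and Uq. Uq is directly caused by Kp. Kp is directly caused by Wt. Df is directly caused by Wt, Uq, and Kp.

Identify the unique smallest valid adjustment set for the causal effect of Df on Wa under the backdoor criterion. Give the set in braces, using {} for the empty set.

{Wt}

Variables eligible for adjustment (non-descendants of Df, excluding Df and Wa): {Kp, Rm, Uq, Wt}.
Backdoor paths from Df to Wa:
  P1: Df <- Wt -> Wa
  P2: Df <- Kp <- Wt -> Wa
  P3: Df <- Kp -> Uq -> Rm <- Wt -> Wa
  P4: Df <- Uq <- Kp <- Wt -> Wa
  P5: Df <- Uq -> Rm <- Wt -> Wa
The empty set is not sufficient: P1 (Df <- Wt -> Wa) has no collider blocking it and no conditioned non-collider, so it is open.
Try {Wt}:
  P1: blocked at fork node Wt ∈ conditioning set.
  P2: blocked at fork node Wt ∈ conditioning set.
  P3: blocked at collider Rm (neither it nor any descendant is in the conditioning set).
  P4: blocked at fork node Wt ∈ conditioning set.
  P5: blocked at collider Rm (neither it nor any descendant is in the conditioning set).
{Wt} contains no descendant of Df and blocks every backdoor path.
No other singleton works — e.g. {Kp} leaves P1 open — so {Wt} is the unique smallest valid adjustment set.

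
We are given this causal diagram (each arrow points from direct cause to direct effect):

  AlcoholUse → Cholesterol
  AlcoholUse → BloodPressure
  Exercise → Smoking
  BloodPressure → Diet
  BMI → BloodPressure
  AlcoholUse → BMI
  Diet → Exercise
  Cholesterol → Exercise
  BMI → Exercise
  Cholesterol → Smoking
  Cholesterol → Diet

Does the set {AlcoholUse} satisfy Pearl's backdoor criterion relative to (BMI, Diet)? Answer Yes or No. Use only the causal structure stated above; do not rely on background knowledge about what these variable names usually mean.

Yes

Backdoor paths from BMI to Diet (paths whose first edge points into BMI):
  P1: BMI <- AlcoholUse -> Cholesterol -> Diet
  P2: BMI <- AlcoholUse -> Cholesterol -> Exercise <- Diet
  P3: BMI <- AlcoholUse -> Cholesterol -> Smoking <- Exercise <- Diet
  P4: BMI <- AlcoholUse -> BloodPressure -> Diet
Condition 1 (no descendant of BMI in the set): holds — descendants of BMI are {BloodPressure, Diet, Exercise, Smoking}; none are in {AlcoholUse}.
Condition 2 (every backdoor path blocked by {AlcoholUse}):
  P1: blocked at fork node AlcoholUse ∈ conditioning set.
  P2: blocked at fork node AlcoholUse ∈ conditioning set.
  P3: blocked at fork node AlcoholUse ∈ conditioning set.
  P4: blocked at fork node AlcoholUse ∈ conditioning set.
{AlcoholUse} satisfies the backdoor criterion.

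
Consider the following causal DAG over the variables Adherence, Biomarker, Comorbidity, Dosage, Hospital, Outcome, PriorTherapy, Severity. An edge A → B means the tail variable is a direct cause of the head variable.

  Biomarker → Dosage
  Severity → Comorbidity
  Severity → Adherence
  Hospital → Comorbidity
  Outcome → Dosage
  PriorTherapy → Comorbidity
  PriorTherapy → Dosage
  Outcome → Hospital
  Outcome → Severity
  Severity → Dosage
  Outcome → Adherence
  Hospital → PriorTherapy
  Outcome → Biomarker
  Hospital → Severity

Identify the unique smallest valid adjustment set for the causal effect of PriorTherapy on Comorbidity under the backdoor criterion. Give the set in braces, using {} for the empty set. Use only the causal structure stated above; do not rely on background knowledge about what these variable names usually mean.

Variables eligible for adjustment (non-descendants of PriorTherapy, excluding PriorTherapy and Comorbidity): {Adherence, Biomarker, Hospital, Outcome, Severity}.
Backdoor paths from PriorTherapy to Comorbidity:
  P1: PriorTherapy <- Hospital <- Outcome -> Biomarker -> Dosage <- Severity -> Comorbidity
  P2: PriorTherapy <- Hospital <- Outcome -> Severity -> Comorbidity
  P3: PriorTherapy <- Hospital <- Outcome -> Adherence <- Severity -> Comorbidity
  P4: PriorTherapy <- Hospital <- Outcome -> Dosage <- Severity -> Comorbidity
  P5: PriorTherapy <- Hospital -> Severity -> Comorbidity
  P6: PriorTherapy <- Hospital -> Comorbidity
The empty set is not sufficient: P2 (PriorTherapy <- Hospital <- Outcome -> Severity -> Comorbidity) has no collider blocking it and no conditioned non-collider, so it is open.
Try {Hospital}:
  P1: blocked at chain node Hospital ∈ conditioning set.
  P2: blocked at chain node Hospital ∈ conditioning set.
  P3: blocked at chain node Hospital ∈ conditioning set.
  P4: blocked at chain node Hospital ∈ conditioning set.
  P5: blocked at fork node Hospital ∈ conditioning set.
  P6: blocked at fork node Hospital ∈ conditioning set.
{Hospital} contains no descendant of PriorTherapy and blocks every backdoor path.
No other singleton works — e.g. {Outcome} leaves P5 open — so {Hospital} is the unique smallest valid adjustment set.

{Hospital}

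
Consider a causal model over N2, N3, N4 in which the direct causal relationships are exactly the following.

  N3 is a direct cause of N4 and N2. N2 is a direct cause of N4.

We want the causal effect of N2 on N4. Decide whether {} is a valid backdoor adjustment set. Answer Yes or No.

No

Backdoor paths from N2 to N4 (paths whose first edge points into N2):
  P1: N2 <- N3 -> N4
Condition 1 (no descendant of N2 in the set): holds — descendants of N2 are {N4}; none are in {}.
Condition 2 (every backdoor path blocked by {}):
  P1: open — no interior node is in the conditioning set.
{} does not satisfy the backdoor criterion.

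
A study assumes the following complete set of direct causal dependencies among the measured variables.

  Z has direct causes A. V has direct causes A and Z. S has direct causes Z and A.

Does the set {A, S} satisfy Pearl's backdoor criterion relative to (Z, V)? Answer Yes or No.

Backdoor paths from Z to V (paths whose first edge points into Z):
  P1: Z <- A -> V
Condition 1 (no descendant of Z in the set): FAILS — S is a descendant of Z.
Condition 2 (every backdoor path blocked by {A, S}):
  P1: blocked at fork node A ∈ conditioning set.
{A, S} does not satisfy the backdoor criterion.

No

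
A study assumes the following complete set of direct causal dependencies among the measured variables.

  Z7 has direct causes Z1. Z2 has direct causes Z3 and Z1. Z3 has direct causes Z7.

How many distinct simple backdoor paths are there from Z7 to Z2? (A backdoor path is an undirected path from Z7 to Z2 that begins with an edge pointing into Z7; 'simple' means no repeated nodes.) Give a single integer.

A backdoor path from Z7 to Z2 is any simple undirected path whose first edge points into Z7 (i.e. leaves Z7 via a parent).
Parents of Z7: {Z1}.
Enumerating:
  P1: Z7 <- Z1 -> Z2
That exhausts the simple backdoor paths. Count: 1.

1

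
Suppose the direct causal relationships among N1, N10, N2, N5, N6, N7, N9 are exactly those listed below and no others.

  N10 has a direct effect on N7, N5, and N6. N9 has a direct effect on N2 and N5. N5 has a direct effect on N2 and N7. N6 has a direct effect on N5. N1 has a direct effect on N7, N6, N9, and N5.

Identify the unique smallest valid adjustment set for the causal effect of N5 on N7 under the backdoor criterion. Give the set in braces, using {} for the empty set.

Variables eligible for adjustment (non-descendants of N5, excluding N5 and N7): {N1, N10, N6, N9}.
Backdoor paths from N5 to N7:
  P1: N5 <- N1 -> N6 <- N10 -> N7
  P2: N5 <- N1 -> N7
  P3: N5 <- N10 -> N6 <- N1 -> N7
  P4: N5 <- N10 -> N7
  P5: N5 <- N9 <- N1 -> N6 <- N10 -> N7
  P6: N5 <- N9 <- N1 -> N7
  P7: N5 <- N6 <- N1 -> N7
  P8: N5 <- N6 <- N10 -> N7
The empty set is not sufficient: P2 (N5 <- N1 -> N7) has no collider blocking it and no conditioned non-collider, so it is open.
Try {N1, N10}:
  P1: blocked at fork node N1 ∈ conditioning set.
  P2: blocked at fork node N1 ∈ conditioning set.
  P3: blocked at fork node N10 ∈ conditioning set.
  P4: blocked at fork node N10 ∈ conditioning set.
  P5: blocked at fork node N1 ∈ conditioning set.
  P6: blocked at fork node N1 ∈ conditioning set.
  P7: blocked at fork node N1 ∈ conditioning set.
  P8: blocked at fork node N10 ∈ conditioning set.
{N1, N10} contains no descendant of N5 and blocks every backdoor path.
Every element of {N1, N10} is needed (dropping N1 leaves P2 open; dropping N10 leaves P4 open), so no proper subset is valid.
Among all size-2 subsets of the eligible variables, only {N1, N10} blocks every backdoor path, so it is the unique smallest valid adjustment set.

{N1, N10}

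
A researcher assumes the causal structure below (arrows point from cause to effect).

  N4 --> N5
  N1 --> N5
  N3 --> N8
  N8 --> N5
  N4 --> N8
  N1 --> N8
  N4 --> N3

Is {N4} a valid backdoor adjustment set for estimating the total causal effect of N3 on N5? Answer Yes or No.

Backdoor paths from N3 to N5 (paths whose first edge points into N3):
  P1: N3 <- N4 -> N8 <- N1 -> N5
  P2: N3 <- N4 -> N8 -> N5
  P3: N3 <- N4 -> N5
Condition 1 (no descendant of N3 in the set): holds — descendants of N3 are {N5, N8}; none are in {N4}.
Condition 2 (every backdoor path blocked by {N4}):
  P1: blocked at fork node N4 ∈ conditioning set.
  P2: blocked at fork node N4 ∈ conditioning set.
  P3: blocked at fork node N4 ∈ conditioning set.
{N4} satisfies the backdoor criterion.

Yes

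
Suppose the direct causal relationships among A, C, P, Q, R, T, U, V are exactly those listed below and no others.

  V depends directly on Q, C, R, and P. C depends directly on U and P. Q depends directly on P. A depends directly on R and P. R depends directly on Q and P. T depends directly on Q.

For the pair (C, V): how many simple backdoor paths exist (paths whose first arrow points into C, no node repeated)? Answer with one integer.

7

A backdoor path from C to V is any simple undirected path whose first edge points into C (i.e. leaves C via a parent).
Parents of C: {P, U}.
Enumerating:
  P1: C <- P -> Q -> R -> V
  P2: C <- P -> Q -> V
  P3: C <- P -> R <- Q -> V
  P4: C <- P -> R -> V
  P5: C <- P -> A <- R <- Q -> V
  P6: C <- P -> A <- R -> V
  P7: C <- P -> V
That exhausts the simple backdoor paths. Count: 7.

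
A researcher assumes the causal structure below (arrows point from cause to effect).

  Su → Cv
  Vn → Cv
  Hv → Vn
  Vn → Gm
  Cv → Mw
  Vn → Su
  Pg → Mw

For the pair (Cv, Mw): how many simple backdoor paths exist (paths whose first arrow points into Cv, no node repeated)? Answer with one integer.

A backdoor path from Cv to Mw is any simple undirected path whose first edge points into Cv (i.e. leaves Cv via a parent).
Parents of Cv: {Su, Vn}.
No simple path from any parent of Cv reaches Mw without revisiting Cv, so there are no backdoor paths.

0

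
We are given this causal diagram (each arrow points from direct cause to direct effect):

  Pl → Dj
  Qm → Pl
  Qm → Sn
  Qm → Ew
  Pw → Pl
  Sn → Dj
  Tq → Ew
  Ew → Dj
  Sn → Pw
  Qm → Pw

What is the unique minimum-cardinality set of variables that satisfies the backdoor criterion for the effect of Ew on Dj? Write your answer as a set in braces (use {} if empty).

{Qm}

Variables eligible for adjustment (non-descendants of Ew, excluding Ew and Dj): {Pl, Pw, Qm, Sn, Tq}.
Backdoor paths from Ew to Dj:
  P1: Ew <- Qm -> Sn -> Pw -> Pl -> Dj
  P2: Ew <- Qm -> Sn -> Dj
  P3: Ew <- Qm -> Pw <- Sn -> Dj
  P4: Ew <- Qm -> Pw -> Pl -> Dj
  P5: Ew <- Qm -> Pl <- Pw <- Sn -> Dj
  P6: Ew <- Qm -> Pl -> Dj
The empty set is not sufficient: P1 (Ew <- Qm -> Sn -> Pw -> Pl -> Dj) has no collider blocking it and no conditioned non-collider, so it is open.
Try {Qm}:
  P1: blocked at fork node Qm ∈ conditioning set.
  P2: blocked at fork node Qm ∈ conditioning set.
  P3: blocked at fork node Qm ∈ conditioning set.
  P4: blocked at fork node Qm ∈ conditioning set.
  P5: blocked at fork node Qm ∈ conditioning set.
  P6: blocked at fork node Qm ∈ conditioning set.
{Qm} contains no descendant of Ew and blocks every backdoor path.
No other singleton works — e.g. {Tq} leaves P1 open — so {Qm} is the unique smallest valid adjustment set.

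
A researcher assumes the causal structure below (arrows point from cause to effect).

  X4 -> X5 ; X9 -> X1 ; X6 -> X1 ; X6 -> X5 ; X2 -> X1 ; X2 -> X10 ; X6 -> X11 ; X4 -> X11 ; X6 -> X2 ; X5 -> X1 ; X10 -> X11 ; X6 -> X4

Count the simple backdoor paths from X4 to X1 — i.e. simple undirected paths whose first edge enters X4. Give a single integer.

A backdoor path from X4 to X1 is any simple undirected path whose first edge points into X4 (i.e. leaves X4 via a parent).
Parents of X4: {X6}.
Enumerating:
  P1: X4 <- X6 -> X2 -> X1
  P2: X4 <- X6 -> X11 <- X10 <- X2 -> X1
  P3: X4 <- X6 -> X5 -> X1
  P4: X4 <- X6 -> X1
That exhausts the simple backdoor paths. Count: 4.

4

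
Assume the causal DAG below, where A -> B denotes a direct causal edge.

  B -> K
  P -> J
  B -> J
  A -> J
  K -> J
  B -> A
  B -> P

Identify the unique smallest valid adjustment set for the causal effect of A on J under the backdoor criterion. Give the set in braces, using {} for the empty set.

Variables eligible for adjustment (non-descendants of A, excluding A and J): {B, K, P}.
Backdoor paths from A to J:
  P1: A <- B -> P -> J
  P2: A <- B -> K -> J
  P3: A <- B -> J
The empty set is not sufficient: P1 (A <- B -> P -> J) has no collider blocking it and no conditioned non-collider, so it is open.
Try {B}:
  P1: blocked at fork node B ∈ conditioning set.
  P2: blocked at fork node B ∈ conditioning set.
  P3: blocked at fork node B ∈ conditioning set.
{B} contains no descendant of A and blocks every backdoor path.
No other singleton works — e.g. {P} leaves P2 open — so {B} is the unique smallest valid adjustment set.

{B}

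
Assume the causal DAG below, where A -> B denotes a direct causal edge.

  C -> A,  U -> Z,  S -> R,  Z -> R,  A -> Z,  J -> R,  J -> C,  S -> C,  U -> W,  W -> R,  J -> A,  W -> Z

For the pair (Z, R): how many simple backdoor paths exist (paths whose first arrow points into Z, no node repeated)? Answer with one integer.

A backdoor path from Z to R is any simple undirected path whose first edge points into Z (i.e. leaves Z via a parent).
Parents of Z: {A, U, W}.
Enumerating:
  P1: Z <- U -> W -> R
  P2: Z <- W -> R
  P3: Z <- A <- J -> C <- S -> R
  P4: Z <- A <- J -> R
  P5: Z <- A <- C <- S -> R
  P6: Z <- A <- C <- J -> R
That exhausts the simple backdoor paths. Count: 6.

6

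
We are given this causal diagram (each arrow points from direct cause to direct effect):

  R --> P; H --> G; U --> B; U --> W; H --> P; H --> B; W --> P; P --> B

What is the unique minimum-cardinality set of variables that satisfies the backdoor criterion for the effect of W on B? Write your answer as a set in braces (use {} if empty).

{U}

Variables eligible for adjustment (non-descendants of W, excluding W and B): {G, H, R, U}.
Backdoor paths from W to B:
  P1: W <- U -> B
The empty set is not sufficient: P1 (W <- U -> B) has no collider blocking it and no conditioned non-collider, so it is open.
Try {U}:
  P1: blocked at fork node U ∈ conditioning set.
{U} contains no descendant of W and blocks every backdoor path.
No other singleton works — e.g. {R} leaves P1 open — so {U} is the unique smallest valid adjustment set.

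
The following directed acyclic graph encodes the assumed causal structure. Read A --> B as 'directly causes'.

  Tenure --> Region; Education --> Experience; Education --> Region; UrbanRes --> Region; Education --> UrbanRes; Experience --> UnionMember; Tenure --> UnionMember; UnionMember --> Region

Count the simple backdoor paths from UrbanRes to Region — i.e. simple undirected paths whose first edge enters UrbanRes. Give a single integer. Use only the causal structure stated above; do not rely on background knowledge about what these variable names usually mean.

3

A backdoor path from UrbanRes to Region is any simple undirected path whose first edge points into UrbanRes (i.e. leaves UrbanRes via a parent).
Parents of UrbanRes: {Education}.
Enumerating:
  P1: UrbanRes <- Education -> Experience -> UnionMember <- Tenure -> Region
  P2: UrbanRes <- Education -> Experience -> UnionMember -> Region
  P3: UrbanRes <- Education -> Region
That exhausts the simple backdoor paths. Count: 3.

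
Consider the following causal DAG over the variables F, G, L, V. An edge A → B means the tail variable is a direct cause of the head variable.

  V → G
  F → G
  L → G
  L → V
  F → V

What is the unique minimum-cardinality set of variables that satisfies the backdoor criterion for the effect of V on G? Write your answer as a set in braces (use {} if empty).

Variables eligible for adjustment (non-descendants of V, excluding V and G): {F, L}.
Backdoor paths from V to G:
  P1: V <- L -> G
  P2: V <- F -> G
The empty set is not sufficient: P1 (V <- L -> G) has no collider blocking it and no conditioned non-collider, so it is open.
Try {F, L}:
  P1: blocked at fork node L ∈ conditioning set.
  P2: blocked at fork node F ∈ conditioning set.
{F, L} contains no descendant of V and blocks every backdoor path.
Every element of {F, L} is needed (dropping F leaves P2 open; dropping L leaves P1 open), so no proper subset is valid.
Among all size-2 subsets of the eligible variables, only {F, L} blocks every backdoor path, so it is the unique smallest valid adjustment set.

{F, L}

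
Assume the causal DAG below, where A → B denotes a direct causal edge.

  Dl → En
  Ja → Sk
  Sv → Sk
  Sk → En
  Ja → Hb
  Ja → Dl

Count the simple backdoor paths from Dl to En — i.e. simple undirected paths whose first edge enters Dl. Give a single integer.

1

A backdoor path from Dl to En is any simple undirected path whose first edge points into Dl (i.e. leaves Dl via a parent).
Parents of Dl: {Ja}.
Enumerating:
  P1: Dl <- Ja -> Sk -> En
That exhausts the simple backdoor paths. Count: 1.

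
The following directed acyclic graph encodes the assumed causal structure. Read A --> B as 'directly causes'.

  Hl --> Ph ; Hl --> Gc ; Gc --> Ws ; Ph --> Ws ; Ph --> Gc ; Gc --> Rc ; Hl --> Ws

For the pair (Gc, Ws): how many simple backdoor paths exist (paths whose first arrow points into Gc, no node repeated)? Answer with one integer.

4

A backdoor path from Gc to Ws is any simple undirected path whose first edge points into Gc (i.e. leaves Gc via a parent).
Parents of Gc: {Hl, Ph}.
Enumerating:
  P1: Gc <- Hl -> Ph -> Ws
  P2: Gc <- Hl -> Ws
  P3: Gc <- Ph <- Hl -> Ws
  P4: Gc <- Ph -> Ws
That exhausts the simple backdoor paths. Count: 4.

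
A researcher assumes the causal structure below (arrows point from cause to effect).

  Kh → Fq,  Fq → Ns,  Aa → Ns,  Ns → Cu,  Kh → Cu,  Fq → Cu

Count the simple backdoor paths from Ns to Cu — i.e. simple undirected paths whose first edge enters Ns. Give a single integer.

A backdoor path from Ns to Cu is any simple undirected path whose first edge points into Ns (i.e. leaves Ns via a parent).
Parents of Ns: {Aa, Fq}.
Enumerating:
  P1: Ns <- Fq <- Kh -> Cu
  P2: Ns <- Fq -> Cu
That exhausts the simple backdoor paths. Count: 2.

2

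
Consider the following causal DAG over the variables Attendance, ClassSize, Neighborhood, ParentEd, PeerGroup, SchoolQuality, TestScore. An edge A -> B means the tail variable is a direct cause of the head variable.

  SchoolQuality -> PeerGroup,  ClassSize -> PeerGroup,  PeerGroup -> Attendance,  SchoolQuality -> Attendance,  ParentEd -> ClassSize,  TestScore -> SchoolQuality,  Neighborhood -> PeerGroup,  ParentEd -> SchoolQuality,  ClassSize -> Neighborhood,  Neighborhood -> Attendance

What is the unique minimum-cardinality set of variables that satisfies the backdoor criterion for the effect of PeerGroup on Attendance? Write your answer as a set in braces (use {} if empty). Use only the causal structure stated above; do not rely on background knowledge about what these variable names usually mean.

{Neighborhood, SchoolQuality}

Variables eligible for adjustment (non-descendants of PeerGroup, excluding PeerGroup and Attendance): {ClassSize, Neighborhood, ParentEd, SchoolQuality, TestScore}.
Backdoor paths from PeerGroup to Attendance:
  P1: PeerGroup <- ClassSize <- ParentEd -> SchoolQuality -> Attendance
  P2: PeerGroup <- ClassSize -> Neighborhood -> Attendance
  P3: PeerGroup <- Neighborhood <- ClassSize <- ParentEd -> SchoolQuality -> Attendance
  P4: PeerGroup <- Neighborhood -> Attendance
  P5: PeerGroup <- SchoolQuality <- ParentEd -> ClassSize -> Neighborhood -> Attendance
  P6: PeerGroup <- SchoolQuality -> Attendance
The empty set is not sufficient: P1 (PeerGroup <- ClassSize <- ParentEd -> SchoolQuality -> Attendance) has no collider blocking it and no conditioned non-collider, so it is open.
Try {Neighborhood, SchoolQuality}:
  P1: blocked at chain node SchoolQuality ∈ conditioning set.
  P2: blocked at chain node Neighborhood ∈ conditioning set.
  P3: blocked at chain node Neighborhood ∈ conditioning set.
  P4: blocked at fork node Neighborhood ∈ conditioning set.
  P5: blocked at chain node SchoolQuality ∈ conditioning set.
  P6: blocked at fork node SchoolQuality ∈ conditioning set.
{Neighborhood, SchoolQuality} contains no descendant of PeerGroup and blocks every backdoor path.
Every element of {Neighborhood, SchoolQuality} is needed (dropping Neighborhood leaves P2 open; dropping SchoolQuality leaves P1 open), so no proper subset is valid.
Among all size-2 subsets of the eligible variables, only {Neighborhood, SchoolQuality} blocks every backdoor path, so it is the unique smallest valid adjustment set.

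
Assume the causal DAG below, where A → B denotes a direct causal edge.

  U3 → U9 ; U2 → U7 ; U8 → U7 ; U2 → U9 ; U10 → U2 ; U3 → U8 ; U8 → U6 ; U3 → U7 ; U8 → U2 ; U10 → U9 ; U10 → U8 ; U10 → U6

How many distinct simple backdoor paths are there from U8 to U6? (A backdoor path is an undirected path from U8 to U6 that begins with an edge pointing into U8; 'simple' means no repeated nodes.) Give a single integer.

5

A backdoor path from U8 to U6 is any simple undirected path whose first edge points into U8 (i.e. leaves U8 via a parent).
Parents of U8: {U10, U3}.
Enumerating:
  P1: U8 <- U3 -> U7 <- U2 <- U10 -> U6
  P2: U8 <- U3 -> U7 <- U2 -> U9 <- U10 -> U6
  P3: U8 <- U3 -> U9 <- U10 -> U6
  P4: U8 <- U3 -> U9 <- U2 <- U10 -> U6
  P5: U8 <- U10 -> U6
That exhausts the simple backdoor paths. Count: 5.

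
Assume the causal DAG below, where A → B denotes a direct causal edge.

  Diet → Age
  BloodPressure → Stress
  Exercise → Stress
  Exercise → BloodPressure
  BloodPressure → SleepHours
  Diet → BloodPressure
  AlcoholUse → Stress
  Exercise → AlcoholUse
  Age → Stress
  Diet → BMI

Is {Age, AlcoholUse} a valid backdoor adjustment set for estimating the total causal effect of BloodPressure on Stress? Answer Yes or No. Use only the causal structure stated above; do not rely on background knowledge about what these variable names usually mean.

Backdoor paths from BloodPressure to Stress (paths whose first edge points into BloodPressure):
  P1: BloodPressure <- Exercise -> AlcoholUse -> Stress
  P2: BloodPressure <- Exercise -> Stress
  P3: BloodPressure <- Diet -> Age -> Stress
Condition 1 (no descendant of BloodPressure in the set): holds — descendants of BloodPressure are {SleepHours, Stress}; none are in {Age, AlcoholUse}.
Condition 2 (every backdoor path blocked by {Age, AlcoholUse}):
  P1: blocked at chain node AlcoholUse ∈ conditioning set.
  P2: open — no interior node is in the conditioning set.
  P3: blocked at chain node Age ∈ conditioning set.
{Age, AlcoholUse} does not satisfy the backdoor criterion.

No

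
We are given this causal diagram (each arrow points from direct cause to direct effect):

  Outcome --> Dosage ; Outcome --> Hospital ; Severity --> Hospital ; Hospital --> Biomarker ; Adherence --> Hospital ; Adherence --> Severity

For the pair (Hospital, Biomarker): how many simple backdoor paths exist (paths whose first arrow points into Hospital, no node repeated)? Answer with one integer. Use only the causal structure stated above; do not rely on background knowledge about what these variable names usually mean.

0

A backdoor path from Hospital to Biomarker is any simple undirected path whose first edge points into Hospital (i.e. leaves Hospital via a parent).
Parents of Hospital: {Adherence, Outcome, Severity}.
No simple path from any parent of Hospital reaches Biomarker without revisiting Hospital, so there are no backdoor paths.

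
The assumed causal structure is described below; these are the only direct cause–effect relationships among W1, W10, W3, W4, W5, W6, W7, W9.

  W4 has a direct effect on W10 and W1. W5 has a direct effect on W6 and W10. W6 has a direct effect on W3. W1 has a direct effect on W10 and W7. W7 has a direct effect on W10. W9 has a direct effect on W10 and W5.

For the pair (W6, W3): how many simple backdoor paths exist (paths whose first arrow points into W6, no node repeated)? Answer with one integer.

0

A backdoor path from W6 to W3 is any simple undirected path whose first edge points into W6 (i.e. leaves W6 via a parent).
Parents of W6: {W5}.
No simple path from any parent of W6 reaches W3 without revisiting W6, so there are no backdoor paths.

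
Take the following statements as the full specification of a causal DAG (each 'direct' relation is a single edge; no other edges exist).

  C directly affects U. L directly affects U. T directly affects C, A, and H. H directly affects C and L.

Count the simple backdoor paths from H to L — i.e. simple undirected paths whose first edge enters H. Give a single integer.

A backdoor path from H to L is any simple undirected path whose first edge points into H (i.e. leaves H via a parent).
Parents of H: {T}.
Enumerating:
  P1: H <- T -> C -> U <- L
That exhausts the simple backdoor paths. Count: 1.

1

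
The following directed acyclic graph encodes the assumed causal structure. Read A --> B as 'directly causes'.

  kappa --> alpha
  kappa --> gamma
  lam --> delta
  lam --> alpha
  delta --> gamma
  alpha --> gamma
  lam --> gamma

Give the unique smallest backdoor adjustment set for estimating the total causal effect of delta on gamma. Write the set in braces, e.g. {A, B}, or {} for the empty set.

{lam}

Variables eligible for adjustment (non-descendants of delta, excluding delta and gamma): {alpha, kappa, lam}.
Backdoor paths from delta to gamma:
  P1: delta <- lam -> alpha <- kappa -> gamma
  P2: delta <- lam -> alpha -> gamma
  P3: delta <- lam -> gamma
The empty set is not sufficient: P2 (delta <- lam -> alpha -> gamma) has no collider blocking it and no conditioned non-collider, so it is open.
Try {lam}:
  P1: blocked at fork node lam ∈ conditioning set.
  P2: blocked at fork node lam ∈ conditioning set.
  P3: blocked at fork node lam ∈ conditioning set.
{lam} contains no descendant of delta and blocks every backdoor path.
No other singleton works — e.g. {kappa} leaves P2 open — so {lam} is the unique smallest valid adjustment set.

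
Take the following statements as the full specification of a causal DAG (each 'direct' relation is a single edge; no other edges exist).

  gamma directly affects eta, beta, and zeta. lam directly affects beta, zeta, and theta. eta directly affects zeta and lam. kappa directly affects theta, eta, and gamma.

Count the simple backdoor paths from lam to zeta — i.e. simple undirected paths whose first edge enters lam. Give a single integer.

A backdoor path from lam to zeta is any simple undirected path whose first edge points into lam (i.e. leaves lam via a parent).
Parents of lam: {eta}.
Enumerating:
  P1: lam <- eta <- kappa -> gamma -> zeta
  P2: lam <- eta <- gamma -> zeta
  P3: lam <- eta -> zeta
That exhausts the simple backdoor paths. Count: 3.

3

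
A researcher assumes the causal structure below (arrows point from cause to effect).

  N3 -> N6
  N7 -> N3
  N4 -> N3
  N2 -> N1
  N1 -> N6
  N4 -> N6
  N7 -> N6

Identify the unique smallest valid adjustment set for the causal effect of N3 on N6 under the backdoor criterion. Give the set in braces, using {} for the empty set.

Variables eligible for adjustment (non-descendants of N3, excluding N3 and N6): {N1, N2, N4, N7}.
Backdoor paths from N3 to N6:
  P1: N3 <- N7 -> N6
  P2: N3 <- N4 -> N6
The empty set is not sufficient: P1 (N3 <- N7 -> N6) has no collider blocking it and no conditioned non-collider, so it is open.
Try {N4, N7}:
  P1: blocked at fork node N7 ∈ conditioning set.
  P2: blocked at fork node N4 ∈ conditioning set.
{N4, N7} contains no descendant of N3 and blocks every backdoor path.
Every element of {N4, N7} is needed (dropping N4 leaves P2 open; dropping N7 leaves P1 open), so no proper subset is valid.
Among all size-2 subsets of the eligible variables, only {N4, N7} blocks every backdoor path, so it is the unique smallest valid adjustment set.

{N4, N7}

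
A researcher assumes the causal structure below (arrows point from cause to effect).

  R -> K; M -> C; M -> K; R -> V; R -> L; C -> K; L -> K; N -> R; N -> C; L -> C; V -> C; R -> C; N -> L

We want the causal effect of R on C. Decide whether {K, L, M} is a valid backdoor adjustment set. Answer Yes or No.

Backdoor paths from R to C (paths whose first edge points into R):
  P1: R <- N -> L -> C
  P2: R <- N -> L -> K <- M -> C
  P3: R <- N -> L -> K <- C
  P4: R <- N -> C
Condition 1 (no descendant of R in the set): FAILS — K and L are descendants of R.
Condition 2 (every backdoor path blocked by {K, L, M}):
  P1: blocked at chain node L ∈ conditioning set.
  P2: blocked at chain node L ∈ conditioning set.
  P3: blocked at chain node L ∈ conditioning set.
  P4: open — no interior node is in the conditioning set.
{K, L, M} does not satisfy the backdoor criterion.

No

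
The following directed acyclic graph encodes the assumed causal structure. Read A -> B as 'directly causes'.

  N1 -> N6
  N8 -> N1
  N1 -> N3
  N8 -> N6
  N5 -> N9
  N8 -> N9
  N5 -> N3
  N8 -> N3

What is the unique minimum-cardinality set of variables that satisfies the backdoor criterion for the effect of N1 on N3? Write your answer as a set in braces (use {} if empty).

Variables eligible for adjustment (non-descendants of N1, excluding N1 and N3): {N5, N8, N9}.
Backdoor paths from N1 to N3:
  P1: N1 <- N8 -> N9 <- N5 -> N3
  P2: N1 <- N8 -> N3
The empty set is not sufficient: P2 (N1 <- N8 -> N3) has no collider blocking it and no conditioned non-collider, so it is open.
Try {N8}:
  P1: blocked at fork node N8 ∈ conditioning set.
  P2: blocked at fork node N8 ∈ conditioning set.
{N8} contains no descendant of N1 and blocks every backdoor path.
No other singleton works — e.g. {N5} leaves P2 open — so {N8} is the unique smallest valid adjustment set.

{N8}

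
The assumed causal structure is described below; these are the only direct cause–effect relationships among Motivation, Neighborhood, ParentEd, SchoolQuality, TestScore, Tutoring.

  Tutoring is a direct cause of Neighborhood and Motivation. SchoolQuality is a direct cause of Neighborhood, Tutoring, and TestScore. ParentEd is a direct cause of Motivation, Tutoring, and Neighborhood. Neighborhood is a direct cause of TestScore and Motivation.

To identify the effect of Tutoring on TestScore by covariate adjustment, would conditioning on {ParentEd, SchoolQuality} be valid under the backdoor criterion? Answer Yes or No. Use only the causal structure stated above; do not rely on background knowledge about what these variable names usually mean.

Backdoor paths from Tutoring to TestScore (paths whose first edge points into Tutoring):
  P1: Tutoring <- SchoolQuality -> Neighborhood -> TestScore
  P2: Tutoring <- SchoolQuality -> TestScore
  P3: Tutoring <- ParentEd -> Neighborhood <- SchoolQuality -> TestScore
  P4: Tutoring <- ParentEd -> Neighborhood -> TestScore
  P5: Tutoring <- ParentEd -> Motivation <- Neighborhood <- SchoolQuality -> TestScore
  P6: Tutoring <- ParentEd -> Motivation <- Neighborhood -> TestScore
Condition 1 (no descendant of Tutoring in the set): holds — descendants of Tutoring are {Motivation, Neighborhood, TestScore}; none are in {ParentEd, SchoolQuality}.
Condition 2 (every backdoor path blocked by {ParentEd, SchoolQuality}):
  P1: blocked at fork node SchoolQuality ∈ conditioning set.
  P2: blocked at fork node SchoolQuality ∈ conditioning set.
  P3: blocked at fork node ParentEd ∈ conditioning set.
  P4: blocked at fork node ParentEd ∈ conditioning set.
  P5: blocked at fork node ParentEd ∈ conditioning set.
  P6: blocked at fork node ParentEd ∈ conditioning set.
{ParentEd, SchoolQuality} satisfies the backdoor criterion.

Yes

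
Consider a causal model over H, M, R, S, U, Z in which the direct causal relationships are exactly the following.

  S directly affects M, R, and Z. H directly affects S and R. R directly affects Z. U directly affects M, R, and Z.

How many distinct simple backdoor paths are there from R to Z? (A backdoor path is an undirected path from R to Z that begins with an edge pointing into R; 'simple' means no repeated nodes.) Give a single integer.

A backdoor path from R to Z is any simple undirected path whose first edge points into R (i.e. leaves R via a parent).
Parents of R: {H, S, U}.
Enumerating:
  P1: R <- U -> M <- S -> Z
  P2: R <- U -> Z
  P3: R <- H -> S -> M <- U -> Z
  P4: R <- H -> S -> Z
  P5: R <- S -> M <- U -> Z
  P6: R <- S -> Z
That exhausts the simple backdoor paths. Count: 6.

6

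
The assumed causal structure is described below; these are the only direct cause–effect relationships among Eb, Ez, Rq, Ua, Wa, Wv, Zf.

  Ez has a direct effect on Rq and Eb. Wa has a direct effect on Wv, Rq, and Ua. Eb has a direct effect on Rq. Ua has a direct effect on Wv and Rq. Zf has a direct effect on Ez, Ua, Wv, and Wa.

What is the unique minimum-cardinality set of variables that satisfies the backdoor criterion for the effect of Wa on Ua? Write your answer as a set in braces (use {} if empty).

{Zf}

Variables eligible for adjustment (non-descendants of Wa, excluding Wa and Ua): {Eb, Ez, Zf}.
Backdoor paths from Wa to Ua:
  P1: Wa <- Zf -> Ez -> Eb -> Rq <- Ua
  P2: Wa <- Zf -> Ez -> Rq <- Ua
  P3: Wa <- Zf -> Ua
  P4: Wa <- Zf -> Wv <- Ua
The empty set is not sufficient: P3 (Wa <- Zf -> Ua) has no collider blocking it and no conditioned non-collider, so it is open.
Try {Zf}:
  P1: blocked at fork node Zf ∈ conditioning set.
  P2: blocked at fork node Zf ∈ conditioning set.
  P3: blocked at fork node Zf ∈ conditioning set.
  P4: blocked at fork node Zf ∈ conditioning set.
{Zf} contains no descendant of Wa and blocks every backdoor path.
No other singleton works — e.g. {Ez} leaves P3 open — so {Zf} is the unique smallest valid adjustment set.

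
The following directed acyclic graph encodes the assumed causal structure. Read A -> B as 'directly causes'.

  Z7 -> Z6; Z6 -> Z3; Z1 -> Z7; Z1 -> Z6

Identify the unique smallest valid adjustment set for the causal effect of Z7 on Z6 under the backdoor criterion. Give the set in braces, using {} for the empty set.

{Z1}

Variables eligible for adjustment (non-descendants of Z7, excluding Z7 and Z6): {Z1}.
Backdoor paths from Z7 to Z6:
  P1: Z7 <- Z1 -> Z6
The empty set is not sufficient: P1 (Z7 <- Z1 -> Z6) has no collider blocking it and no conditioned non-collider, so it is open.
Try {Z1}:
  P1: blocked at fork node Z1 ∈ conditioning set.
{Z1} contains no descendant of Z7 and blocks every backdoor path.
{Z1} is the unique smallest valid adjustment set.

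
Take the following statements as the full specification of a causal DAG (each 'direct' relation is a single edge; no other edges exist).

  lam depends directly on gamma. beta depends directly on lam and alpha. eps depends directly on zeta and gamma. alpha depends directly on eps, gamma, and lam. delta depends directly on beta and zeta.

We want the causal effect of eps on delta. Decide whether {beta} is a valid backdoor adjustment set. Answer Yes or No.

No

Backdoor paths from eps to delta (paths whose first edge points into eps):
  P1: eps <- gamma -> lam -> alpha -> beta -> delta
  P2: eps <- gamma -> lam -> beta -> delta
  P3: eps <- gamma -> alpha <- lam -> beta -> delta
  P4: eps <- gamma -> alpha -> beta -> delta
  P5: eps <- zeta -> delta
Condition 1 (no descendant of eps in the set): FAILS — beta is a descendant of eps.
Condition 2 (every backdoor path blocked by {beta}):
  P1: blocked at chain node beta ∈ conditioning set.
  P2: blocked at chain node beta ∈ conditioning set.
  P3: blocked at chain node beta ∈ conditioning set.
  P4: blocked at chain node beta ∈ conditioning set.
  P5: open — no interior node is in the conditioning set.
{beta} does not satisfy the backdoor criterion.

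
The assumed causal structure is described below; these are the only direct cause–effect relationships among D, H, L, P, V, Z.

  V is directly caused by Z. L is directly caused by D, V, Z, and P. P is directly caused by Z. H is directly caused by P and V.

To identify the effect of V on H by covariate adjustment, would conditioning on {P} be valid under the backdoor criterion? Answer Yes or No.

Yes

Backdoor paths from V to H (paths whose first edge points into V):
  P1: V <- Z -> P -> H
  P2: V <- Z -> L <- P -> H
Condition 1 (no descendant of V in the set): holds — descendants of V are {H, L}; none are in {P}.
Condition 2 (every backdoor path blocked by {P}):
  P1: blocked at chain node P ∈ conditioning set.
  P2: blocked at collider L (neither it nor any descendant is in the conditioning set).
{P} satisfies the backdoor criterion.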